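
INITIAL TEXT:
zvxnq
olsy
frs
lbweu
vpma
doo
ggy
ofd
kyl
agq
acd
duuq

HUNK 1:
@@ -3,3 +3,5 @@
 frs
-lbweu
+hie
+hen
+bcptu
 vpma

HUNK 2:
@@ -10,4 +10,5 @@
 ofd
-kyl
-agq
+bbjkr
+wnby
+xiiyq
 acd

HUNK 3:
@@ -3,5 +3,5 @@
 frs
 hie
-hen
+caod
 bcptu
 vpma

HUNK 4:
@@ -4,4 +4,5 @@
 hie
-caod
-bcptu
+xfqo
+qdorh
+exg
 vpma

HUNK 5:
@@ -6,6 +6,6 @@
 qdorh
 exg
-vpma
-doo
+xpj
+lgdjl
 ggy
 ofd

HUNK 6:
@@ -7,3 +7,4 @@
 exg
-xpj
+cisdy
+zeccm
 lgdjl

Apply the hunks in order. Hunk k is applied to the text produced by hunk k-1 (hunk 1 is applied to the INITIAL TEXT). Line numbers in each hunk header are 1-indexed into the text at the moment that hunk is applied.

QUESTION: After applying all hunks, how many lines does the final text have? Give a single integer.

Answer: 17

Derivation:
Hunk 1: at line 3 remove [lbweu] add [hie,hen,bcptu] -> 14 lines: zvxnq olsy frs hie hen bcptu vpma doo ggy ofd kyl agq acd duuq
Hunk 2: at line 10 remove [kyl,agq] add [bbjkr,wnby,xiiyq] -> 15 lines: zvxnq olsy frs hie hen bcptu vpma doo ggy ofd bbjkr wnby xiiyq acd duuq
Hunk 3: at line 3 remove [hen] add [caod] -> 15 lines: zvxnq olsy frs hie caod bcptu vpma doo ggy ofd bbjkr wnby xiiyq acd duuq
Hunk 4: at line 4 remove [caod,bcptu] add [xfqo,qdorh,exg] -> 16 lines: zvxnq olsy frs hie xfqo qdorh exg vpma doo ggy ofd bbjkr wnby xiiyq acd duuq
Hunk 5: at line 6 remove [vpma,doo] add [xpj,lgdjl] -> 16 lines: zvxnq olsy frs hie xfqo qdorh exg xpj lgdjl ggy ofd bbjkr wnby xiiyq acd duuq
Hunk 6: at line 7 remove [xpj] add [cisdy,zeccm] -> 17 lines: zvxnq olsy frs hie xfqo qdorh exg cisdy zeccm lgdjl ggy ofd bbjkr wnby xiiyq acd duuq
Final line count: 17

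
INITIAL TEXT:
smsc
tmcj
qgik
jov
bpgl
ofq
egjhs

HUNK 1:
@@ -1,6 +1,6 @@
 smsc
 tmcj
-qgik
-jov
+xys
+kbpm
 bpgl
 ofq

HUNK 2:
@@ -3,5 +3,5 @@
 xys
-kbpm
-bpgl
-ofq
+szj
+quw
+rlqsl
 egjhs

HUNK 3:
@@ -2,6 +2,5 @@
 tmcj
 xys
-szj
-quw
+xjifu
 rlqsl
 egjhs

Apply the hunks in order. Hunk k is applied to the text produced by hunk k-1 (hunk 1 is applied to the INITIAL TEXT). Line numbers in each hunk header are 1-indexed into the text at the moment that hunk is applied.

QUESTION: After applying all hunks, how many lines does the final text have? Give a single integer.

Hunk 1: at line 1 remove [qgik,jov] add [xys,kbpm] -> 7 lines: smsc tmcj xys kbpm bpgl ofq egjhs
Hunk 2: at line 3 remove [kbpm,bpgl,ofq] add [szj,quw,rlqsl] -> 7 lines: smsc tmcj xys szj quw rlqsl egjhs
Hunk 3: at line 2 remove [szj,quw] add [xjifu] -> 6 lines: smsc tmcj xys xjifu rlqsl egjhs
Final line count: 6

Answer: 6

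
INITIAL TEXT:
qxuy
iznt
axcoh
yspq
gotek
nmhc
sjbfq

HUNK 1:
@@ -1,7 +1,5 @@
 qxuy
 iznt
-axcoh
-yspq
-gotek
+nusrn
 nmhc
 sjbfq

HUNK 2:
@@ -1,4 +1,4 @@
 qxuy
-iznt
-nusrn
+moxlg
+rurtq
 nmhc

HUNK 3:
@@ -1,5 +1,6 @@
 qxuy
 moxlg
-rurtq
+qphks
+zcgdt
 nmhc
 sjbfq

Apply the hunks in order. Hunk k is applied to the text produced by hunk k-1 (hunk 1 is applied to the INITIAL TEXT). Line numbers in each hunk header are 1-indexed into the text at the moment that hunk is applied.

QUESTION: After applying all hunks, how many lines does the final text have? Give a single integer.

Hunk 1: at line 1 remove [axcoh,yspq,gotek] add [nusrn] -> 5 lines: qxuy iznt nusrn nmhc sjbfq
Hunk 2: at line 1 remove [iznt,nusrn] add [moxlg,rurtq] -> 5 lines: qxuy moxlg rurtq nmhc sjbfq
Hunk 3: at line 1 remove [rurtq] add [qphks,zcgdt] -> 6 lines: qxuy moxlg qphks zcgdt nmhc sjbfq
Final line count: 6

Answer: 6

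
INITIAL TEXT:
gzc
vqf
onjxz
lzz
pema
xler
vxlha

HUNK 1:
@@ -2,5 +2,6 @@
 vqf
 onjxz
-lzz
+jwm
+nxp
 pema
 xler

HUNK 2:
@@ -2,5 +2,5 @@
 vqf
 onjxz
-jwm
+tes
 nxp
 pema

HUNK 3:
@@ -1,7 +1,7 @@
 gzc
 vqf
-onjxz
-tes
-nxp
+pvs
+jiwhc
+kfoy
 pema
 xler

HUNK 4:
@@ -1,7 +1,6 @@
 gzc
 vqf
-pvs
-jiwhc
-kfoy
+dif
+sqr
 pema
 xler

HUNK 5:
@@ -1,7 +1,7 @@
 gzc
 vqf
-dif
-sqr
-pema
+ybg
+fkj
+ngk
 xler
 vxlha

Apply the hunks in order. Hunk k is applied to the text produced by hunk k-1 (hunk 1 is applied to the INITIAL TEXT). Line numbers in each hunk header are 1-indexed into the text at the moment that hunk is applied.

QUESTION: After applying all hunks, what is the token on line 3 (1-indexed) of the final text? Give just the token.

Hunk 1: at line 2 remove [lzz] add [jwm,nxp] -> 8 lines: gzc vqf onjxz jwm nxp pema xler vxlha
Hunk 2: at line 2 remove [jwm] add [tes] -> 8 lines: gzc vqf onjxz tes nxp pema xler vxlha
Hunk 3: at line 1 remove [onjxz,tes,nxp] add [pvs,jiwhc,kfoy] -> 8 lines: gzc vqf pvs jiwhc kfoy pema xler vxlha
Hunk 4: at line 1 remove [pvs,jiwhc,kfoy] add [dif,sqr] -> 7 lines: gzc vqf dif sqr pema xler vxlha
Hunk 5: at line 1 remove [dif,sqr,pema] add [ybg,fkj,ngk] -> 7 lines: gzc vqf ybg fkj ngk xler vxlha
Final line 3: ybg

Answer: ybg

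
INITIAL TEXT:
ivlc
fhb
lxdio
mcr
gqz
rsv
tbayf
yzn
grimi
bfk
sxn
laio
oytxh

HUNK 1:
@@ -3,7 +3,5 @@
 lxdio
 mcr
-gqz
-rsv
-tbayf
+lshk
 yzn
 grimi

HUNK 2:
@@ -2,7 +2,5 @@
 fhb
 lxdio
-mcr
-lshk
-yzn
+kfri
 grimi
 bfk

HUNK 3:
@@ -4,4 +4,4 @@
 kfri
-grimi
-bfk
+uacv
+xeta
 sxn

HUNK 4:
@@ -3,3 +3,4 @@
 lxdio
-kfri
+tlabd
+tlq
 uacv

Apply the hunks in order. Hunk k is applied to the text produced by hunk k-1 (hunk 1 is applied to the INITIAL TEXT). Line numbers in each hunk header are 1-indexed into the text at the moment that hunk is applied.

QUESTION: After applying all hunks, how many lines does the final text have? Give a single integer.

Hunk 1: at line 3 remove [gqz,rsv,tbayf] add [lshk] -> 11 lines: ivlc fhb lxdio mcr lshk yzn grimi bfk sxn laio oytxh
Hunk 2: at line 2 remove [mcr,lshk,yzn] add [kfri] -> 9 lines: ivlc fhb lxdio kfri grimi bfk sxn laio oytxh
Hunk 3: at line 4 remove [grimi,bfk] add [uacv,xeta] -> 9 lines: ivlc fhb lxdio kfri uacv xeta sxn laio oytxh
Hunk 4: at line 3 remove [kfri] add [tlabd,tlq] -> 10 lines: ivlc fhb lxdio tlabd tlq uacv xeta sxn laio oytxh
Final line count: 10

Answer: 10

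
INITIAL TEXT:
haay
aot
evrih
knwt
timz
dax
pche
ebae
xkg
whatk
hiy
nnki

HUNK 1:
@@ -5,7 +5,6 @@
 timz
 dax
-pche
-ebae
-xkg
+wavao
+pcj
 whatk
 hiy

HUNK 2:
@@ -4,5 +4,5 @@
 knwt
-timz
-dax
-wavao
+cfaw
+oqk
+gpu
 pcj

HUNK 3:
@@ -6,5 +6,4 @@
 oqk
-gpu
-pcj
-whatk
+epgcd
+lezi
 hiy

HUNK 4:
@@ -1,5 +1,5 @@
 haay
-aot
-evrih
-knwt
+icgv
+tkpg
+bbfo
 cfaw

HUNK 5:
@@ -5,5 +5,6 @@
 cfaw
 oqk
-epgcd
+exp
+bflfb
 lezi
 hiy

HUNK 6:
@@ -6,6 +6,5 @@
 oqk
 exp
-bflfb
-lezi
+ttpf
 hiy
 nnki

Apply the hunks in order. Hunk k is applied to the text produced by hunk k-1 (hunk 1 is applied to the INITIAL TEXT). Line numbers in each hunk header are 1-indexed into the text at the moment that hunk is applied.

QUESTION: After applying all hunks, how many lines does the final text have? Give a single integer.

Answer: 10

Derivation:
Hunk 1: at line 5 remove [pche,ebae,xkg] add [wavao,pcj] -> 11 lines: haay aot evrih knwt timz dax wavao pcj whatk hiy nnki
Hunk 2: at line 4 remove [timz,dax,wavao] add [cfaw,oqk,gpu] -> 11 lines: haay aot evrih knwt cfaw oqk gpu pcj whatk hiy nnki
Hunk 3: at line 6 remove [gpu,pcj,whatk] add [epgcd,lezi] -> 10 lines: haay aot evrih knwt cfaw oqk epgcd lezi hiy nnki
Hunk 4: at line 1 remove [aot,evrih,knwt] add [icgv,tkpg,bbfo] -> 10 lines: haay icgv tkpg bbfo cfaw oqk epgcd lezi hiy nnki
Hunk 5: at line 5 remove [epgcd] add [exp,bflfb] -> 11 lines: haay icgv tkpg bbfo cfaw oqk exp bflfb lezi hiy nnki
Hunk 6: at line 6 remove [bflfb,lezi] add [ttpf] -> 10 lines: haay icgv tkpg bbfo cfaw oqk exp ttpf hiy nnki
Final line count: 10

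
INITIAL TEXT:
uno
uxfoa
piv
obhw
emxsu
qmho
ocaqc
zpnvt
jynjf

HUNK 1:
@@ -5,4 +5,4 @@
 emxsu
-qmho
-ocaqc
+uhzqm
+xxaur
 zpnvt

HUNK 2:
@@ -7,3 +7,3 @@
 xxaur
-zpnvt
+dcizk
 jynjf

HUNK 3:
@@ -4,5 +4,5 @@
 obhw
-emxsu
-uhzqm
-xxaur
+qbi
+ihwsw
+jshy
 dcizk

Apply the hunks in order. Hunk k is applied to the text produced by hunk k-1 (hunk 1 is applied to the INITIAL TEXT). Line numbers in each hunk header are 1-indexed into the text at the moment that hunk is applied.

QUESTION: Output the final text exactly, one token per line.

Hunk 1: at line 5 remove [qmho,ocaqc] add [uhzqm,xxaur] -> 9 lines: uno uxfoa piv obhw emxsu uhzqm xxaur zpnvt jynjf
Hunk 2: at line 7 remove [zpnvt] add [dcizk] -> 9 lines: uno uxfoa piv obhw emxsu uhzqm xxaur dcizk jynjf
Hunk 3: at line 4 remove [emxsu,uhzqm,xxaur] add [qbi,ihwsw,jshy] -> 9 lines: uno uxfoa piv obhw qbi ihwsw jshy dcizk jynjf

Answer: uno
uxfoa
piv
obhw
qbi
ihwsw
jshy
dcizk
jynjf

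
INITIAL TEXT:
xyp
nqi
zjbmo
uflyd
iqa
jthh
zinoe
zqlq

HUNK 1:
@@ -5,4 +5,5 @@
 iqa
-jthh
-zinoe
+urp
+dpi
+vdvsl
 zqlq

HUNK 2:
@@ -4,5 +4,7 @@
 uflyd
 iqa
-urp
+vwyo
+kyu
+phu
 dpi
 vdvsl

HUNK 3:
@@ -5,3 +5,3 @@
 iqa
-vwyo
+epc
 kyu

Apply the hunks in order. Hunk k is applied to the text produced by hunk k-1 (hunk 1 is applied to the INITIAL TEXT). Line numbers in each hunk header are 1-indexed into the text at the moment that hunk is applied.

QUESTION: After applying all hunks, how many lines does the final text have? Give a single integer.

Hunk 1: at line 5 remove [jthh,zinoe] add [urp,dpi,vdvsl] -> 9 lines: xyp nqi zjbmo uflyd iqa urp dpi vdvsl zqlq
Hunk 2: at line 4 remove [urp] add [vwyo,kyu,phu] -> 11 lines: xyp nqi zjbmo uflyd iqa vwyo kyu phu dpi vdvsl zqlq
Hunk 3: at line 5 remove [vwyo] add [epc] -> 11 lines: xyp nqi zjbmo uflyd iqa epc kyu phu dpi vdvsl zqlq
Final line count: 11

Answer: 11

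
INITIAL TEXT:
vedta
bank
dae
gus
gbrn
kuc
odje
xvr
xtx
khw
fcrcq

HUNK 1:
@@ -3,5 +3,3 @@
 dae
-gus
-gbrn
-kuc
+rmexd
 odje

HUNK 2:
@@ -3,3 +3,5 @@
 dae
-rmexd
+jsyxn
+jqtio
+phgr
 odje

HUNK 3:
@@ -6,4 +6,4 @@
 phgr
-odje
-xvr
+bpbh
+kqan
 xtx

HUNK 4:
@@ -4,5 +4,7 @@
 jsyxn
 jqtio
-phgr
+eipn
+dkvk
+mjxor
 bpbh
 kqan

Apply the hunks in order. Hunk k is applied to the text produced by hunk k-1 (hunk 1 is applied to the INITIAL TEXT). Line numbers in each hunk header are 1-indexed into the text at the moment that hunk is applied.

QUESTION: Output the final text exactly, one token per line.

Answer: vedta
bank
dae
jsyxn
jqtio
eipn
dkvk
mjxor
bpbh
kqan
xtx
khw
fcrcq

Derivation:
Hunk 1: at line 3 remove [gus,gbrn,kuc] add [rmexd] -> 9 lines: vedta bank dae rmexd odje xvr xtx khw fcrcq
Hunk 2: at line 3 remove [rmexd] add [jsyxn,jqtio,phgr] -> 11 lines: vedta bank dae jsyxn jqtio phgr odje xvr xtx khw fcrcq
Hunk 3: at line 6 remove [odje,xvr] add [bpbh,kqan] -> 11 lines: vedta bank dae jsyxn jqtio phgr bpbh kqan xtx khw fcrcq
Hunk 4: at line 4 remove [phgr] add [eipn,dkvk,mjxor] -> 13 lines: vedta bank dae jsyxn jqtio eipn dkvk mjxor bpbh kqan xtx khw fcrcq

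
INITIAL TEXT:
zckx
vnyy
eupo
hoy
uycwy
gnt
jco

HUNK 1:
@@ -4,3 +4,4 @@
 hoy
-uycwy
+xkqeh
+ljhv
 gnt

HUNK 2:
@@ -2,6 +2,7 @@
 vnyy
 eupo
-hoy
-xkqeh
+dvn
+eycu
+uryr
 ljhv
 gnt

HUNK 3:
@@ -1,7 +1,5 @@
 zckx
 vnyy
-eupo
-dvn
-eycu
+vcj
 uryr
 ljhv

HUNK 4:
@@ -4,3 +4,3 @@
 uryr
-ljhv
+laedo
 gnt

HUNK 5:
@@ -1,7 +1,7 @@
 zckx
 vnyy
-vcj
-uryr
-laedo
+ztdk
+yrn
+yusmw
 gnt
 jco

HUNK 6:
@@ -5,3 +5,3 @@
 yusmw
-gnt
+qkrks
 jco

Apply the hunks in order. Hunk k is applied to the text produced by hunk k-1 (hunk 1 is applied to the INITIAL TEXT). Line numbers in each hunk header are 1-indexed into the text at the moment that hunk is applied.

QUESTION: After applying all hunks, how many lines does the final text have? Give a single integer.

Answer: 7

Derivation:
Hunk 1: at line 4 remove [uycwy] add [xkqeh,ljhv] -> 8 lines: zckx vnyy eupo hoy xkqeh ljhv gnt jco
Hunk 2: at line 2 remove [hoy,xkqeh] add [dvn,eycu,uryr] -> 9 lines: zckx vnyy eupo dvn eycu uryr ljhv gnt jco
Hunk 3: at line 1 remove [eupo,dvn,eycu] add [vcj] -> 7 lines: zckx vnyy vcj uryr ljhv gnt jco
Hunk 4: at line 4 remove [ljhv] add [laedo] -> 7 lines: zckx vnyy vcj uryr laedo gnt jco
Hunk 5: at line 1 remove [vcj,uryr,laedo] add [ztdk,yrn,yusmw] -> 7 lines: zckx vnyy ztdk yrn yusmw gnt jco
Hunk 6: at line 5 remove [gnt] add [qkrks] -> 7 lines: zckx vnyy ztdk yrn yusmw qkrks jco
Final line count: 7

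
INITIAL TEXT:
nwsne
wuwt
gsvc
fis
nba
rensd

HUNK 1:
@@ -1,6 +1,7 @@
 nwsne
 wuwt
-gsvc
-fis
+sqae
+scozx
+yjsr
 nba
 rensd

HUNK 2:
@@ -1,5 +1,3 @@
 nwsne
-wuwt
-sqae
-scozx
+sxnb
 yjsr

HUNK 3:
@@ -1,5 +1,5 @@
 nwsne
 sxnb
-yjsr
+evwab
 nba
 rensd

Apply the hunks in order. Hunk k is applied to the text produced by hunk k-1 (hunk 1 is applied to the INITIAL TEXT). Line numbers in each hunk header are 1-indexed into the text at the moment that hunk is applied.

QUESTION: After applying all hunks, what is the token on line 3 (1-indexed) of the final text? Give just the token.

Answer: evwab

Derivation:
Hunk 1: at line 1 remove [gsvc,fis] add [sqae,scozx,yjsr] -> 7 lines: nwsne wuwt sqae scozx yjsr nba rensd
Hunk 2: at line 1 remove [wuwt,sqae,scozx] add [sxnb] -> 5 lines: nwsne sxnb yjsr nba rensd
Hunk 3: at line 1 remove [yjsr] add [evwab] -> 5 lines: nwsne sxnb evwab nba rensd
Final line 3: evwab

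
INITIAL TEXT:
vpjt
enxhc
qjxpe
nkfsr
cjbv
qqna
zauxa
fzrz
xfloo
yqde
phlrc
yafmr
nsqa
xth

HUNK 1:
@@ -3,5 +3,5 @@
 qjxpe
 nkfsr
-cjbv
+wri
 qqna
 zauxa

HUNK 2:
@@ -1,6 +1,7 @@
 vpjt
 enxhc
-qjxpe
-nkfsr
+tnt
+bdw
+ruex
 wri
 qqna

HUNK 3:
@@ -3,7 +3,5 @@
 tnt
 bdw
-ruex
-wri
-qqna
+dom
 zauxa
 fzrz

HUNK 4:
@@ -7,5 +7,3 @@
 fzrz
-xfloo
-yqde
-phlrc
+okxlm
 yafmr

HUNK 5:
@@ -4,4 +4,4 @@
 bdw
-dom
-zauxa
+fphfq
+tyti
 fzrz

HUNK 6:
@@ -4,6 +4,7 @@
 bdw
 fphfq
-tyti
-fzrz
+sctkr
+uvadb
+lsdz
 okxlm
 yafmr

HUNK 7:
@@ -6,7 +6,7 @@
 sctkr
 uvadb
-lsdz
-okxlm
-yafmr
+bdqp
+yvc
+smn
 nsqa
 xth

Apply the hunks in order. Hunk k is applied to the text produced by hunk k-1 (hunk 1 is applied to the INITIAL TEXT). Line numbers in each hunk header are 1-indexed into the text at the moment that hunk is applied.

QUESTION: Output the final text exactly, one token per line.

Hunk 1: at line 3 remove [cjbv] add [wri] -> 14 lines: vpjt enxhc qjxpe nkfsr wri qqna zauxa fzrz xfloo yqde phlrc yafmr nsqa xth
Hunk 2: at line 1 remove [qjxpe,nkfsr] add [tnt,bdw,ruex] -> 15 lines: vpjt enxhc tnt bdw ruex wri qqna zauxa fzrz xfloo yqde phlrc yafmr nsqa xth
Hunk 3: at line 3 remove [ruex,wri,qqna] add [dom] -> 13 lines: vpjt enxhc tnt bdw dom zauxa fzrz xfloo yqde phlrc yafmr nsqa xth
Hunk 4: at line 7 remove [xfloo,yqde,phlrc] add [okxlm] -> 11 lines: vpjt enxhc tnt bdw dom zauxa fzrz okxlm yafmr nsqa xth
Hunk 5: at line 4 remove [dom,zauxa] add [fphfq,tyti] -> 11 lines: vpjt enxhc tnt bdw fphfq tyti fzrz okxlm yafmr nsqa xth
Hunk 6: at line 4 remove [tyti,fzrz] add [sctkr,uvadb,lsdz] -> 12 lines: vpjt enxhc tnt bdw fphfq sctkr uvadb lsdz okxlm yafmr nsqa xth
Hunk 7: at line 6 remove [lsdz,okxlm,yafmr] add [bdqp,yvc,smn] -> 12 lines: vpjt enxhc tnt bdw fphfq sctkr uvadb bdqp yvc smn nsqa xth

Answer: vpjt
enxhc
tnt
bdw
fphfq
sctkr
uvadb
bdqp
yvc
smn
nsqa
xth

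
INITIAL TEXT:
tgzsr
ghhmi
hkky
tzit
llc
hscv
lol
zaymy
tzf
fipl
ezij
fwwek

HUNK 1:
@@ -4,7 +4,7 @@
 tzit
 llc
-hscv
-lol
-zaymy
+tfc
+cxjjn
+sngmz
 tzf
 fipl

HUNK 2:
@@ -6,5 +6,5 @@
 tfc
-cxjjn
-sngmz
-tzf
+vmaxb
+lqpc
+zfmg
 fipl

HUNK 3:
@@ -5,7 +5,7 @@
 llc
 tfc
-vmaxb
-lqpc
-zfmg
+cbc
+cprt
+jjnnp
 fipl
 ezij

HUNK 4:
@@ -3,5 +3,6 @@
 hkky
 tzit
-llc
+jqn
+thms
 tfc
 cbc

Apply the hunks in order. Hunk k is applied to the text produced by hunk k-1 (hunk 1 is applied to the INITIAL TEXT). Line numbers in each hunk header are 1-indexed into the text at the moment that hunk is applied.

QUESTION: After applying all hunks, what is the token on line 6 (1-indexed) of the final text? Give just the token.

Answer: thms

Derivation:
Hunk 1: at line 4 remove [hscv,lol,zaymy] add [tfc,cxjjn,sngmz] -> 12 lines: tgzsr ghhmi hkky tzit llc tfc cxjjn sngmz tzf fipl ezij fwwek
Hunk 2: at line 6 remove [cxjjn,sngmz,tzf] add [vmaxb,lqpc,zfmg] -> 12 lines: tgzsr ghhmi hkky tzit llc tfc vmaxb lqpc zfmg fipl ezij fwwek
Hunk 3: at line 5 remove [vmaxb,lqpc,zfmg] add [cbc,cprt,jjnnp] -> 12 lines: tgzsr ghhmi hkky tzit llc tfc cbc cprt jjnnp fipl ezij fwwek
Hunk 4: at line 3 remove [llc] add [jqn,thms] -> 13 lines: tgzsr ghhmi hkky tzit jqn thms tfc cbc cprt jjnnp fipl ezij fwwek
Final line 6: thms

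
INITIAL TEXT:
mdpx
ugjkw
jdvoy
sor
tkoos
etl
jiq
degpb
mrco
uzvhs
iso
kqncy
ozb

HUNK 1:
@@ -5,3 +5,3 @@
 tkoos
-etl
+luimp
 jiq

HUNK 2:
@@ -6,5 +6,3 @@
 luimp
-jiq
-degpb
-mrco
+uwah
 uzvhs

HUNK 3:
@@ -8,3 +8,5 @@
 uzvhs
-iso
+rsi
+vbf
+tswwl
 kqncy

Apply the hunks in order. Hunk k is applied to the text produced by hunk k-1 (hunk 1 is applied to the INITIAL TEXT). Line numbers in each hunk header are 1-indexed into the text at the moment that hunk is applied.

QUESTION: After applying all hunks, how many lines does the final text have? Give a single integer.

Hunk 1: at line 5 remove [etl] add [luimp] -> 13 lines: mdpx ugjkw jdvoy sor tkoos luimp jiq degpb mrco uzvhs iso kqncy ozb
Hunk 2: at line 6 remove [jiq,degpb,mrco] add [uwah] -> 11 lines: mdpx ugjkw jdvoy sor tkoos luimp uwah uzvhs iso kqncy ozb
Hunk 3: at line 8 remove [iso] add [rsi,vbf,tswwl] -> 13 lines: mdpx ugjkw jdvoy sor tkoos luimp uwah uzvhs rsi vbf tswwl kqncy ozb
Final line count: 13

Answer: 13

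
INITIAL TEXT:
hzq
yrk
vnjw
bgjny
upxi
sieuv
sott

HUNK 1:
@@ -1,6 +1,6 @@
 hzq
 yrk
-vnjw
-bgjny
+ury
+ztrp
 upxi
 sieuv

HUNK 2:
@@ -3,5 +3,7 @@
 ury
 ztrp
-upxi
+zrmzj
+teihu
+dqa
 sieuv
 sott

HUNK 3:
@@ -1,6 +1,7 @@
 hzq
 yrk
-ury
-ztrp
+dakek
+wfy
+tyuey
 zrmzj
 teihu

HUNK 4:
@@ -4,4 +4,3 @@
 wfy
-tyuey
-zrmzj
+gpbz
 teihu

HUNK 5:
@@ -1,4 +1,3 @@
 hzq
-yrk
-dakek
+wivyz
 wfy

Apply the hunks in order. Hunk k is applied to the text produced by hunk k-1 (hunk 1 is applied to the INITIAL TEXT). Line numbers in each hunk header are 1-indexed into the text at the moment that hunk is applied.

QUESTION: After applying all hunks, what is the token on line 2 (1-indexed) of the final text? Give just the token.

Hunk 1: at line 1 remove [vnjw,bgjny] add [ury,ztrp] -> 7 lines: hzq yrk ury ztrp upxi sieuv sott
Hunk 2: at line 3 remove [upxi] add [zrmzj,teihu,dqa] -> 9 lines: hzq yrk ury ztrp zrmzj teihu dqa sieuv sott
Hunk 3: at line 1 remove [ury,ztrp] add [dakek,wfy,tyuey] -> 10 lines: hzq yrk dakek wfy tyuey zrmzj teihu dqa sieuv sott
Hunk 4: at line 4 remove [tyuey,zrmzj] add [gpbz] -> 9 lines: hzq yrk dakek wfy gpbz teihu dqa sieuv sott
Hunk 5: at line 1 remove [yrk,dakek] add [wivyz] -> 8 lines: hzq wivyz wfy gpbz teihu dqa sieuv sott
Final line 2: wivyz

Answer: wivyz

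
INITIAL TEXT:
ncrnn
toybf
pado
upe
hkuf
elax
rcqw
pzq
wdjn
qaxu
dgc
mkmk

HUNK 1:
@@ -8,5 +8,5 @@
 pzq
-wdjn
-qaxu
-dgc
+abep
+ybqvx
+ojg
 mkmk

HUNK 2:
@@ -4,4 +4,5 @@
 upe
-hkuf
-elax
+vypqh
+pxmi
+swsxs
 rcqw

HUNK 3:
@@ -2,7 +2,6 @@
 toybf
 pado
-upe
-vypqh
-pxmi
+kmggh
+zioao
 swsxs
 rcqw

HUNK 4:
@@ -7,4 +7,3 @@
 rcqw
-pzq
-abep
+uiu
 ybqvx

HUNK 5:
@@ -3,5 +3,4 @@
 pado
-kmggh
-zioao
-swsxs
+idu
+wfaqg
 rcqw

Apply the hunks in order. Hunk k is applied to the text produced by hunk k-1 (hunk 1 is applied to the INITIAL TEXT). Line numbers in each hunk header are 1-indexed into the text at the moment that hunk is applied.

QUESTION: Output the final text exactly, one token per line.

Answer: ncrnn
toybf
pado
idu
wfaqg
rcqw
uiu
ybqvx
ojg
mkmk

Derivation:
Hunk 1: at line 8 remove [wdjn,qaxu,dgc] add [abep,ybqvx,ojg] -> 12 lines: ncrnn toybf pado upe hkuf elax rcqw pzq abep ybqvx ojg mkmk
Hunk 2: at line 4 remove [hkuf,elax] add [vypqh,pxmi,swsxs] -> 13 lines: ncrnn toybf pado upe vypqh pxmi swsxs rcqw pzq abep ybqvx ojg mkmk
Hunk 3: at line 2 remove [upe,vypqh,pxmi] add [kmggh,zioao] -> 12 lines: ncrnn toybf pado kmggh zioao swsxs rcqw pzq abep ybqvx ojg mkmk
Hunk 4: at line 7 remove [pzq,abep] add [uiu] -> 11 lines: ncrnn toybf pado kmggh zioao swsxs rcqw uiu ybqvx ojg mkmk
Hunk 5: at line 3 remove [kmggh,zioao,swsxs] add [idu,wfaqg] -> 10 lines: ncrnn toybf pado idu wfaqg rcqw uiu ybqvx ojg mkmk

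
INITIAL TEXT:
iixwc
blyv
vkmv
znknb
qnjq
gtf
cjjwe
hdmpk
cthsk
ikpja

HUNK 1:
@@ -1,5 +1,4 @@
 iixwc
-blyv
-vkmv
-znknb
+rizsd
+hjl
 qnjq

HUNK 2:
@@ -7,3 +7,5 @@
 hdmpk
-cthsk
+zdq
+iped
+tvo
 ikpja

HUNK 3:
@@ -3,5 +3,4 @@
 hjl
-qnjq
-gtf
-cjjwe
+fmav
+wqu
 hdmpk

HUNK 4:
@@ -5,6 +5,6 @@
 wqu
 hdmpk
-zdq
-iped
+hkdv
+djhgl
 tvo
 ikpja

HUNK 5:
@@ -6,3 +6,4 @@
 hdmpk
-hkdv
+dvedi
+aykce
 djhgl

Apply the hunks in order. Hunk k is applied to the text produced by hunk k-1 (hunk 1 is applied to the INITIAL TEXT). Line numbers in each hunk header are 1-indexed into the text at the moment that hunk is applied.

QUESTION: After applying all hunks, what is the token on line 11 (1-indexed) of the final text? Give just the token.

Answer: ikpja

Derivation:
Hunk 1: at line 1 remove [blyv,vkmv,znknb] add [rizsd,hjl] -> 9 lines: iixwc rizsd hjl qnjq gtf cjjwe hdmpk cthsk ikpja
Hunk 2: at line 7 remove [cthsk] add [zdq,iped,tvo] -> 11 lines: iixwc rizsd hjl qnjq gtf cjjwe hdmpk zdq iped tvo ikpja
Hunk 3: at line 3 remove [qnjq,gtf,cjjwe] add [fmav,wqu] -> 10 lines: iixwc rizsd hjl fmav wqu hdmpk zdq iped tvo ikpja
Hunk 4: at line 5 remove [zdq,iped] add [hkdv,djhgl] -> 10 lines: iixwc rizsd hjl fmav wqu hdmpk hkdv djhgl tvo ikpja
Hunk 5: at line 6 remove [hkdv] add [dvedi,aykce] -> 11 lines: iixwc rizsd hjl fmav wqu hdmpk dvedi aykce djhgl tvo ikpja
Final line 11: ikpja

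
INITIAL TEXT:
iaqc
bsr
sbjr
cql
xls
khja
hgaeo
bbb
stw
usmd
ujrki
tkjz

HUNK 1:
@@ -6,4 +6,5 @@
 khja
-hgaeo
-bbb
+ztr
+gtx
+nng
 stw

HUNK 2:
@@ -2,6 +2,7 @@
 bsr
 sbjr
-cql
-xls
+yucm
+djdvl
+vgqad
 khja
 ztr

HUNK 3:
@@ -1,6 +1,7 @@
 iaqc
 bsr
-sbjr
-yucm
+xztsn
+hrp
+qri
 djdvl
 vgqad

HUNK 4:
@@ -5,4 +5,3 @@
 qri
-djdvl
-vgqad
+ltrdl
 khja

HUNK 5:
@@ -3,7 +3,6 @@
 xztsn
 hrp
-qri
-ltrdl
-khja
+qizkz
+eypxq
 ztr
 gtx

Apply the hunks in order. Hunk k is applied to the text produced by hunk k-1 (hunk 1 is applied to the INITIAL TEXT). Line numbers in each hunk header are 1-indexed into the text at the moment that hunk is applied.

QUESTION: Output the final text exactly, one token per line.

Hunk 1: at line 6 remove [hgaeo,bbb] add [ztr,gtx,nng] -> 13 lines: iaqc bsr sbjr cql xls khja ztr gtx nng stw usmd ujrki tkjz
Hunk 2: at line 2 remove [cql,xls] add [yucm,djdvl,vgqad] -> 14 lines: iaqc bsr sbjr yucm djdvl vgqad khja ztr gtx nng stw usmd ujrki tkjz
Hunk 3: at line 1 remove [sbjr,yucm] add [xztsn,hrp,qri] -> 15 lines: iaqc bsr xztsn hrp qri djdvl vgqad khja ztr gtx nng stw usmd ujrki tkjz
Hunk 4: at line 5 remove [djdvl,vgqad] add [ltrdl] -> 14 lines: iaqc bsr xztsn hrp qri ltrdl khja ztr gtx nng stw usmd ujrki tkjz
Hunk 5: at line 3 remove [qri,ltrdl,khja] add [qizkz,eypxq] -> 13 lines: iaqc bsr xztsn hrp qizkz eypxq ztr gtx nng stw usmd ujrki tkjz

Answer: iaqc
bsr
xztsn
hrp
qizkz
eypxq
ztr
gtx
nng
stw
usmd
ujrki
tkjz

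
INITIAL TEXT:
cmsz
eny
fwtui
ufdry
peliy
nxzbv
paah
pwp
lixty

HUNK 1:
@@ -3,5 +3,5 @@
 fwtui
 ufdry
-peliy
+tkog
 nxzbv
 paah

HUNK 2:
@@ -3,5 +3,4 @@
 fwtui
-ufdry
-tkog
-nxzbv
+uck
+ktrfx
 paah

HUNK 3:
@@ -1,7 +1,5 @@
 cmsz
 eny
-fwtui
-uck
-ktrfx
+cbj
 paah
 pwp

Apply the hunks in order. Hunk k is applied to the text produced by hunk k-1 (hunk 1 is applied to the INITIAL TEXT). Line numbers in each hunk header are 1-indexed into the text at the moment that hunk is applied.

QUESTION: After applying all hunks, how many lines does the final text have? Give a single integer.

Hunk 1: at line 3 remove [peliy] add [tkog] -> 9 lines: cmsz eny fwtui ufdry tkog nxzbv paah pwp lixty
Hunk 2: at line 3 remove [ufdry,tkog,nxzbv] add [uck,ktrfx] -> 8 lines: cmsz eny fwtui uck ktrfx paah pwp lixty
Hunk 3: at line 1 remove [fwtui,uck,ktrfx] add [cbj] -> 6 lines: cmsz eny cbj paah pwp lixty
Final line count: 6

Answer: 6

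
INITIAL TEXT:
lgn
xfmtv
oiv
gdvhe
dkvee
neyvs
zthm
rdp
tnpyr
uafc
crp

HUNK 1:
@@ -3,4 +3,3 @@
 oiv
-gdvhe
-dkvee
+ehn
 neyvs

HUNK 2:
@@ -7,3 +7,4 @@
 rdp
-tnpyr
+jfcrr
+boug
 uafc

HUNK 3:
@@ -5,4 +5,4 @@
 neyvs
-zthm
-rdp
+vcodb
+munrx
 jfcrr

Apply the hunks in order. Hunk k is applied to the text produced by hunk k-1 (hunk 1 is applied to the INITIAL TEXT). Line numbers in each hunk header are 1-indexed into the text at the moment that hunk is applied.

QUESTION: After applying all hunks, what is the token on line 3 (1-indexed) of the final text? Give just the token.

Hunk 1: at line 3 remove [gdvhe,dkvee] add [ehn] -> 10 lines: lgn xfmtv oiv ehn neyvs zthm rdp tnpyr uafc crp
Hunk 2: at line 7 remove [tnpyr] add [jfcrr,boug] -> 11 lines: lgn xfmtv oiv ehn neyvs zthm rdp jfcrr boug uafc crp
Hunk 3: at line 5 remove [zthm,rdp] add [vcodb,munrx] -> 11 lines: lgn xfmtv oiv ehn neyvs vcodb munrx jfcrr boug uafc crp
Final line 3: oiv

Answer: oiv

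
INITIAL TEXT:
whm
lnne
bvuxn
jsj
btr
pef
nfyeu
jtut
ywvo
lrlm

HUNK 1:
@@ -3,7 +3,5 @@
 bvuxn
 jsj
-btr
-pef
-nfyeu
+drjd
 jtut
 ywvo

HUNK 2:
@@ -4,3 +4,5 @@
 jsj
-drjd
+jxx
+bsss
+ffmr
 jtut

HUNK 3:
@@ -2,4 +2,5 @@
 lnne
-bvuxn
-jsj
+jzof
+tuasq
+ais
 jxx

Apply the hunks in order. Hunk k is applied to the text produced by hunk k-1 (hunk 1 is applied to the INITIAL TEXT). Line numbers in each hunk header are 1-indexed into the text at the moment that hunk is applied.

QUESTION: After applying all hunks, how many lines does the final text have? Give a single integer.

Hunk 1: at line 3 remove [btr,pef,nfyeu] add [drjd] -> 8 lines: whm lnne bvuxn jsj drjd jtut ywvo lrlm
Hunk 2: at line 4 remove [drjd] add [jxx,bsss,ffmr] -> 10 lines: whm lnne bvuxn jsj jxx bsss ffmr jtut ywvo lrlm
Hunk 3: at line 2 remove [bvuxn,jsj] add [jzof,tuasq,ais] -> 11 lines: whm lnne jzof tuasq ais jxx bsss ffmr jtut ywvo lrlm
Final line count: 11

Answer: 11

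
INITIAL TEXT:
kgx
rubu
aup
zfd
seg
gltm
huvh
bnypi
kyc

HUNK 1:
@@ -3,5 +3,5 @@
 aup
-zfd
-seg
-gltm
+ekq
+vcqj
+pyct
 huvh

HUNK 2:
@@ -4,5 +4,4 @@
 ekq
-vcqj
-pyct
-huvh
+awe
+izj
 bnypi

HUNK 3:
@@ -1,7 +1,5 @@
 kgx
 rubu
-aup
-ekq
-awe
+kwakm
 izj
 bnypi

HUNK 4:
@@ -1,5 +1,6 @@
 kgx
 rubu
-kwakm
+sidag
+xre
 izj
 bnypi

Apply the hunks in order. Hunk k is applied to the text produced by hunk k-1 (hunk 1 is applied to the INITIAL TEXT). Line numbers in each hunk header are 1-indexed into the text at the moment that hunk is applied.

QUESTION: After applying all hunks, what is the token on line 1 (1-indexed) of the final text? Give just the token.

Hunk 1: at line 3 remove [zfd,seg,gltm] add [ekq,vcqj,pyct] -> 9 lines: kgx rubu aup ekq vcqj pyct huvh bnypi kyc
Hunk 2: at line 4 remove [vcqj,pyct,huvh] add [awe,izj] -> 8 lines: kgx rubu aup ekq awe izj bnypi kyc
Hunk 3: at line 1 remove [aup,ekq,awe] add [kwakm] -> 6 lines: kgx rubu kwakm izj bnypi kyc
Hunk 4: at line 1 remove [kwakm] add [sidag,xre] -> 7 lines: kgx rubu sidag xre izj bnypi kyc
Final line 1: kgx

Answer: kgx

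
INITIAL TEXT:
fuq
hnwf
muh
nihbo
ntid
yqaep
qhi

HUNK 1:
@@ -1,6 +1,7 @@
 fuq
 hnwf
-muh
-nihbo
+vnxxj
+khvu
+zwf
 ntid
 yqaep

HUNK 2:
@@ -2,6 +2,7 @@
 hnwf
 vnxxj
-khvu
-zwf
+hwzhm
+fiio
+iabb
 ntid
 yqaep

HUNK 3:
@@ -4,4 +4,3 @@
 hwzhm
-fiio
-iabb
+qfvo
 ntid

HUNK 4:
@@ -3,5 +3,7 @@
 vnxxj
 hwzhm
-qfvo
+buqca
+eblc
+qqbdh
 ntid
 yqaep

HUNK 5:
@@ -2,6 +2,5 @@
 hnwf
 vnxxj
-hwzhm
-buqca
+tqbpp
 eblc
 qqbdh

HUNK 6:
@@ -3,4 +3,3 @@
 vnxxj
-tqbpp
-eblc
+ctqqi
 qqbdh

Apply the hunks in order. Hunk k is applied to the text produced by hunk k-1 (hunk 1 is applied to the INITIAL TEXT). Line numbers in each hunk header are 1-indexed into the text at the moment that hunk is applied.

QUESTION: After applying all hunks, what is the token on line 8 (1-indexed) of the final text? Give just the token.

Answer: qhi

Derivation:
Hunk 1: at line 1 remove [muh,nihbo] add [vnxxj,khvu,zwf] -> 8 lines: fuq hnwf vnxxj khvu zwf ntid yqaep qhi
Hunk 2: at line 2 remove [khvu,zwf] add [hwzhm,fiio,iabb] -> 9 lines: fuq hnwf vnxxj hwzhm fiio iabb ntid yqaep qhi
Hunk 3: at line 4 remove [fiio,iabb] add [qfvo] -> 8 lines: fuq hnwf vnxxj hwzhm qfvo ntid yqaep qhi
Hunk 4: at line 3 remove [qfvo] add [buqca,eblc,qqbdh] -> 10 lines: fuq hnwf vnxxj hwzhm buqca eblc qqbdh ntid yqaep qhi
Hunk 5: at line 2 remove [hwzhm,buqca] add [tqbpp] -> 9 lines: fuq hnwf vnxxj tqbpp eblc qqbdh ntid yqaep qhi
Hunk 6: at line 3 remove [tqbpp,eblc] add [ctqqi] -> 8 lines: fuq hnwf vnxxj ctqqi qqbdh ntid yqaep qhi
Final line 8: qhi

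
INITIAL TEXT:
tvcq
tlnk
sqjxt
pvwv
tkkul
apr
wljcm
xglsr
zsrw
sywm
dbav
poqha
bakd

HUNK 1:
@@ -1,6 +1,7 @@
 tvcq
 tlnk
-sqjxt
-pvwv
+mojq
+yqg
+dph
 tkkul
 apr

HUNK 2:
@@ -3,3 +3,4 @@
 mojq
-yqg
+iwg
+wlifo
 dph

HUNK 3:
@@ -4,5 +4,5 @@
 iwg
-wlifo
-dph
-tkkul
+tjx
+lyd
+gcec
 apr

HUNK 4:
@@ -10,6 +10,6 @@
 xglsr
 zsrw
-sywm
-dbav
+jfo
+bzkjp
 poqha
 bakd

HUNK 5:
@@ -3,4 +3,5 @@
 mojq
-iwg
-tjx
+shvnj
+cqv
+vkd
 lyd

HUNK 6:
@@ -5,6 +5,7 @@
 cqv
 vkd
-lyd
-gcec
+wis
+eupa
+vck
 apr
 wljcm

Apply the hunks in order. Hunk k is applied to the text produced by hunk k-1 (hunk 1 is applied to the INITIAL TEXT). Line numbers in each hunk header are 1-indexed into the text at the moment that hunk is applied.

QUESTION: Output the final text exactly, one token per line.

Answer: tvcq
tlnk
mojq
shvnj
cqv
vkd
wis
eupa
vck
apr
wljcm
xglsr
zsrw
jfo
bzkjp
poqha
bakd

Derivation:
Hunk 1: at line 1 remove [sqjxt,pvwv] add [mojq,yqg,dph] -> 14 lines: tvcq tlnk mojq yqg dph tkkul apr wljcm xglsr zsrw sywm dbav poqha bakd
Hunk 2: at line 3 remove [yqg] add [iwg,wlifo] -> 15 lines: tvcq tlnk mojq iwg wlifo dph tkkul apr wljcm xglsr zsrw sywm dbav poqha bakd
Hunk 3: at line 4 remove [wlifo,dph,tkkul] add [tjx,lyd,gcec] -> 15 lines: tvcq tlnk mojq iwg tjx lyd gcec apr wljcm xglsr zsrw sywm dbav poqha bakd
Hunk 4: at line 10 remove [sywm,dbav] add [jfo,bzkjp] -> 15 lines: tvcq tlnk mojq iwg tjx lyd gcec apr wljcm xglsr zsrw jfo bzkjp poqha bakd
Hunk 5: at line 3 remove [iwg,tjx] add [shvnj,cqv,vkd] -> 16 lines: tvcq tlnk mojq shvnj cqv vkd lyd gcec apr wljcm xglsr zsrw jfo bzkjp poqha bakd
Hunk 6: at line 5 remove [lyd,gcec] add [wis,eupa,vck] -> 17 lines: tvcq tlnk mojq shvnj cqv vkd wis eupa vck apr wljcm xglsr zsrw jfo bzkjp poqha bakd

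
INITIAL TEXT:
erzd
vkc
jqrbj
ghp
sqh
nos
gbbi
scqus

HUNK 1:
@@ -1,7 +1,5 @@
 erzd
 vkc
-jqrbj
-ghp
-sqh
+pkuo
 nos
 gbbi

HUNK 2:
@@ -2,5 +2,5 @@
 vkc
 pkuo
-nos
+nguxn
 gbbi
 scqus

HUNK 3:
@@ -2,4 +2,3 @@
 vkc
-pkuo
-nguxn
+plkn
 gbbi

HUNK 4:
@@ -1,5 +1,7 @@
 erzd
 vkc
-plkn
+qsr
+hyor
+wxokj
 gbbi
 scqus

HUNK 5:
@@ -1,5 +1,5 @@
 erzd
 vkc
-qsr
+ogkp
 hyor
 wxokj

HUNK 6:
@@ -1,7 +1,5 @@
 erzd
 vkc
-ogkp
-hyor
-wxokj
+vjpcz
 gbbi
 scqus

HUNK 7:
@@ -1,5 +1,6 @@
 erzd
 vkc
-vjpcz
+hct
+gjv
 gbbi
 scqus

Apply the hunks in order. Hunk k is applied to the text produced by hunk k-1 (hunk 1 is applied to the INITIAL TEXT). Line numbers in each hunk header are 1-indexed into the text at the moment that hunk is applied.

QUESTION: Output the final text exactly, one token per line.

Answer: erzd
vkc
hct
gjv
gbbi
scqus

Derivation:
Hunk 1: at line 1 remove [jqrbj,ghp,sqh] add [pkuo] -> 6 lines: erzd vkc pkuo nos gbbi scqus
Hunk 2: at line 2 remove [nos] add [nguxn] -> 6 lines: erzd vkc pkuo nguxn gbbi scqus
Hunk 3: at line 2 remove [pkuo,nguxn] add [plkn] -> 5 lines: erzd vkc plkn gbbi scqus
Hunk 4: at line 1 remove [plkn] add [qsr,hyor,wxokj] -> 7 lines: erzd vkc qsr hyor wxokj gbbi scqus
Hunk 5: at line 1 remove [qsr] add [ogkp] -> 7 lines: erzd vkc ogkp hyor wxokj gbbi scqus
Hunk 6: at line 1 remove [ogkp,hyor,wxokj] add [vjpcz] -> 5 lines: erzd vkc vjpcz gbbi scqus
Hunk 7: at line 1 remove [vjpcz] add [hct,gjv] -> 6 lines: erzd vkc hct gjv gbbi scqus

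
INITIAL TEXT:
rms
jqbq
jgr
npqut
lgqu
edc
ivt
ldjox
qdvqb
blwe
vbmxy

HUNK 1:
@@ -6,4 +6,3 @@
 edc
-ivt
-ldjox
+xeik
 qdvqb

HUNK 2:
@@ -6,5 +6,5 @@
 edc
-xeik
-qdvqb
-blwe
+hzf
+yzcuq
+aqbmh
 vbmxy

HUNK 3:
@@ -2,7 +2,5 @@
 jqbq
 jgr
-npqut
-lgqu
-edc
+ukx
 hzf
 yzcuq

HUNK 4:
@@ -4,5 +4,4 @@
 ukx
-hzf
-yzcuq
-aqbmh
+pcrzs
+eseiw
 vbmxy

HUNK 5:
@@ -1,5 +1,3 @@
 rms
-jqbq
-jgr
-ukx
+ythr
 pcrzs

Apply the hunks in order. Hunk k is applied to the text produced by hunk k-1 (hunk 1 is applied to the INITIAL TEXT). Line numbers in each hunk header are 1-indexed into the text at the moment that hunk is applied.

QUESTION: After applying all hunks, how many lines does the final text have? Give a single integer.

Answer: 5

Derivation:
Hunk 1: at line 6 remove [ivt,ldjox] add [xeik] -> 10 lines: rms jqbq jgr npqut lgqu edc xeik qdvqb blwe vbmxy
Hunk 2: at line 6 remove [xeik,qdvqb,blwe] add [hzf,yzcuq,aqbmh] -> 10 lines: rms jqbq jgr npqut lgqu edc hzf yzcuq aqbmh vbmxy
Hunk 3: at line 2 remove [npqut,lgqu,edc] add [ukx] -> 8 lines: rms jqbq jgr ukx hzf yzcuq aqbmh vbmxy
Hunk 4: at line 4 remove [hzf,yzcuq,aqbmh] add [pcrzs,eseiw] -> 7 lines: rms jqbq jgr ukx pcrzs eseiw vbmxy
Hunk 5: at line 1 remove [jqbq,jgr,ukx] add [ythr] -> 5 lines: rms ythr pcrzs eseiw vbmxy
Final line count: 5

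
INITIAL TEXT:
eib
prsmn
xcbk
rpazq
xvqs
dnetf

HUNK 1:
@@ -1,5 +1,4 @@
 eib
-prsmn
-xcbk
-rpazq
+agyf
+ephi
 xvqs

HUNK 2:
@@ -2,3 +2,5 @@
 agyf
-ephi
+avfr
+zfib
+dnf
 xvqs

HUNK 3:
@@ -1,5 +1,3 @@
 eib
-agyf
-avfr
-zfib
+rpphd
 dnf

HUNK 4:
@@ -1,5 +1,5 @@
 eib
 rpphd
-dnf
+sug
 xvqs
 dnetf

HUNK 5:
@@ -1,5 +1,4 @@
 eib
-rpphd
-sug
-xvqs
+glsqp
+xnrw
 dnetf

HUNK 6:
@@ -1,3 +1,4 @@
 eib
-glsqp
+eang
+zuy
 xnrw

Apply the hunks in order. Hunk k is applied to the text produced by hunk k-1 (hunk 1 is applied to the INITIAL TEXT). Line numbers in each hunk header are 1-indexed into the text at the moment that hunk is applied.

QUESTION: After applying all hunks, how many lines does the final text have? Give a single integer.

Answer: 5

Derivation:
Hunk 1: at line 1 remove [prsmn,xcbk,rpazq] add [agyf,ephi] -> 5 lines: eib agyf ephi xvqs dnetf
Hunk 2: at line 2 remove [ephi] add [avfr,zfib,dnf] -> 7 lines: eib agyf avfr zfib dnf xvqs dnetf
Hunk 3: at line 1 remove [agyf,avfr,zfib] add [rpphd] -> 5 lines: eib rpphd dnf xvqs dnetf
Hunk 4: at line 1 remove [dnf] add [sug] -> 5 lines: eib rpphd sug xvqs dnetf
Hunk 5: at line 1 remove [rpphd,sug,xvqs] add [glsqp,xnrw] -> 4 lines: eib glsqp xnrw dnetf
Hunk 6: at line 1 remove [glsqp] add [eang,zuy] -> 5 lines: eib eang zuy xnrw dnetf
Final line count: 5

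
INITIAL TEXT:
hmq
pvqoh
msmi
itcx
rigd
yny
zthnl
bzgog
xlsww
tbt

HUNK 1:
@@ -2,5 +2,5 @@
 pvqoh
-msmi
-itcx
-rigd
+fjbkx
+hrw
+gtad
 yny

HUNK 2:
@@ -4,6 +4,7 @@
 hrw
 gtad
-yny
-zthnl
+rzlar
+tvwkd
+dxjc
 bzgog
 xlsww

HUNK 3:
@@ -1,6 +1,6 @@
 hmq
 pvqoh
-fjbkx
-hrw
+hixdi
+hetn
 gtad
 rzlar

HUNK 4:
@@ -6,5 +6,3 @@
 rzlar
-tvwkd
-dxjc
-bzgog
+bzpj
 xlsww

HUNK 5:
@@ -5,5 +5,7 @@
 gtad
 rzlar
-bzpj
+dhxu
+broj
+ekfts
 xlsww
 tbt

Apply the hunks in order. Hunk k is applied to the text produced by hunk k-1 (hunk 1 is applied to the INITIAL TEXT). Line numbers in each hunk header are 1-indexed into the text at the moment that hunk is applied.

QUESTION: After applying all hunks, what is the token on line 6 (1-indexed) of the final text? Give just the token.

Hunk 1: at line 2 remove [msmi,itcx,rigd] add [fjbkx,hrw,gtad] -> 10 lines: hmq pvqoh fjbkx hrw gtad yny zthnl bzgog xlsww tbt
Hunk 2: at line 4 remove [yny,zthnl] add [rzlar,tvwkd,dxjc] -> 11 lines: hmq pvqoh fjbkx hrw gtad rzlar tvwkd dxjc bzgog xlsww tbt
Hunk 3: at line 1 remove [fjbkx,hrw] add [hixdi,hetn] -> 11 lines: hmq pvqoh hixdi hetn gtad rzlar tvwkd dxjc bzgog xlsww tbt
Hunk 4: at line 6 remove [tvwkd,dxjc,bzgog] add [bzpj] -> 9 lines: hmq pvqoh hixdi hetn gtad rzlar bzpj xlsww tbt
Hunk 5: at line 5 remove [bzpj] add [dhxu,broj,ekfts] -> 11 lines: hmq pvqoh hixdi hetn gtad rzlar dhxu broj ekfts xlsww tbt
Final line 6: rzlar

Answer: rzlar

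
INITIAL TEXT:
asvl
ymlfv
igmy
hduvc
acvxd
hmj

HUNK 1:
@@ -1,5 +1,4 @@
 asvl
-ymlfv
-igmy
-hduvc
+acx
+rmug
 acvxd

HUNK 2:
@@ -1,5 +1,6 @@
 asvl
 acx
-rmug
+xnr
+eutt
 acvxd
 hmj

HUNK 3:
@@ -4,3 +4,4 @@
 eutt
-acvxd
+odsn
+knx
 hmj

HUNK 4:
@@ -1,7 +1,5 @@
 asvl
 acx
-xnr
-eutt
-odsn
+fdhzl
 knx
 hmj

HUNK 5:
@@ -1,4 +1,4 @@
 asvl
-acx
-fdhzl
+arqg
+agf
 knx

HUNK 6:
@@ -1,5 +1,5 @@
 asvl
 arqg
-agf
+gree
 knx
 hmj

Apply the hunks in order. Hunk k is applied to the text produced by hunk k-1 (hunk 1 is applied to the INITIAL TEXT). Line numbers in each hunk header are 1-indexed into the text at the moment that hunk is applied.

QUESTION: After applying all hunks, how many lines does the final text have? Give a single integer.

Hunk 1: at line 1 remove [ymlfv,igmy,hduvc] add [acx,rmug] -> 5 lines: asvl acx rmug acvxd hmj
Hunk 2: at line 1 remove [rmug] add [xnr,eutt] -> 6 lines: asvl acx xnr eutt acvxd hmj
Hunk 3: at line 4 remove [acvxd] add [odsn,knx] -> 7 lines: asvl acx xnr eutt odsn knx hmj
Hunk 4: at line 1 remove [xnr,eutt,odsn] add [fdhzl] -> 5 lines: asvl acx fdhzl knx hmj
Hunk 5: at line 1 remove [acx,fdhzl] add [arqg,agf] -> 5 lines: asvl arqg agf knx hmj
Hunk 6: at line 1 remove [agf] add [gree] -> 5 lines: asvl arqg gree knx hmj
Final line count: 5

Answer: 5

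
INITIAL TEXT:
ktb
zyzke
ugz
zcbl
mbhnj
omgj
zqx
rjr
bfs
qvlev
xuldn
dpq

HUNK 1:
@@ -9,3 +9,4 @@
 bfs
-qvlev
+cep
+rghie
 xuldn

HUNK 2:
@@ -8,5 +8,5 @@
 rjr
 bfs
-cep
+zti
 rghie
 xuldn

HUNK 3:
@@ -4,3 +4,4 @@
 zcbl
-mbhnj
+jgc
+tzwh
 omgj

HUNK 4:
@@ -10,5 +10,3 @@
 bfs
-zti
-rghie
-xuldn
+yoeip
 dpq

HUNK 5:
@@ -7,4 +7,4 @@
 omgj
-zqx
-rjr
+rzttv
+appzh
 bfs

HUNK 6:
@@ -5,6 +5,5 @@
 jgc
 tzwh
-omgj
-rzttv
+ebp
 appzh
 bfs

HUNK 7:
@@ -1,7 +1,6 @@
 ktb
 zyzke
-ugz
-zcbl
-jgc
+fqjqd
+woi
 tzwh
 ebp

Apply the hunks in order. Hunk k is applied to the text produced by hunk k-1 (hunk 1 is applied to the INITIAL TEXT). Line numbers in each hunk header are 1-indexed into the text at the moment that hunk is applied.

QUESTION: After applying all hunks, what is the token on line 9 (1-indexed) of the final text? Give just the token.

Answer: yoeip

Derivation:
Hunk 1: at line 9 remove [qvlev] add [cep,rghie] -> 13 lines: ktb zyzke ugz zcbl mbhnj omgj zqx rjr bfs cep rghie xuldn dpq
Hunk 2: at line 8 remove [cep] add [zti] -> 13 lines: ktb zyzke ugz zcbl mbhnj omgj zqx rjr bfs zti rghie xuldn dpq
Hunk 3: at line 4 remove [mbhnj] add [jgc,tzwh] -> 14 lines: ktb zyzke ugz zcbl jgc tzwh omgj zqx rjr bfs zti rghie xuldn dpq
Hunk 4: at line 10 remove [zti,rghie,xuldn] add [yoeip] -> 12 lines: ktb zyzke ugz zcbl jgc tzwh omgj zqx rjr bfs yoeip dpq
Hunk 5: at line 7 remove [zqx,rjr] add [rzttv,appzh] -> 12 lines: ktb zyzke ugz zcbl jgc tzwh omgj rzttv appzh bfs yoeip dpq
Hunk 6: at line 5 remove [omgj,rzttv] add [ebp] -> 11 lines: ktb zyzke ugz zcbl jgc tzwh ebp appzh bfs yoeip dpq
Hunk 7: at line 1 remove [ugz,zcbl,jgc] add [fqjqd,woi] -> 10 lines: ktb zyzke fqjqd woi tzwh ebp appzh bfs yoeip dpq
Final line 9: yoeip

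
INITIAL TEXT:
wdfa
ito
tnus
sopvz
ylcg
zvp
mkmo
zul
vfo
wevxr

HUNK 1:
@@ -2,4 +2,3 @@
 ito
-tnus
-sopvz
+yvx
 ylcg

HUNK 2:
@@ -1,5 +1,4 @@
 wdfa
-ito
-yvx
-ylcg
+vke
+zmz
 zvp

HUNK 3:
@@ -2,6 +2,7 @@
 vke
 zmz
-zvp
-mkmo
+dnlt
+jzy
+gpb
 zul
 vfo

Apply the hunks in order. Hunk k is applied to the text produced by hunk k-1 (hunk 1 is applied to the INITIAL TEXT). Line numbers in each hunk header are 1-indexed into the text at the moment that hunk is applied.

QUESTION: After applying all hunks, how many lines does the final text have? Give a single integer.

Hunk 1: at line 2 remove [tnus,sopvz] add [yvx] -> 9 lines: wdfa ito yvx ylcg zvp mkmo zul vfo wevxr
Hunk 2: at line 1 remove [ito,yvx,ylcg] add [vke,zmz] -> 8 lines: wdfa vke zmz zvp mkmo zul vfo wevxr
Hunk 3: at line 2 remove [zvp,mkmo] add [dnlt,jzy,gpb] -> 9 lines: wdfa vke zmz dnlt jzy gpb zul vfo wevxr
Final line count: 9

Answer: 9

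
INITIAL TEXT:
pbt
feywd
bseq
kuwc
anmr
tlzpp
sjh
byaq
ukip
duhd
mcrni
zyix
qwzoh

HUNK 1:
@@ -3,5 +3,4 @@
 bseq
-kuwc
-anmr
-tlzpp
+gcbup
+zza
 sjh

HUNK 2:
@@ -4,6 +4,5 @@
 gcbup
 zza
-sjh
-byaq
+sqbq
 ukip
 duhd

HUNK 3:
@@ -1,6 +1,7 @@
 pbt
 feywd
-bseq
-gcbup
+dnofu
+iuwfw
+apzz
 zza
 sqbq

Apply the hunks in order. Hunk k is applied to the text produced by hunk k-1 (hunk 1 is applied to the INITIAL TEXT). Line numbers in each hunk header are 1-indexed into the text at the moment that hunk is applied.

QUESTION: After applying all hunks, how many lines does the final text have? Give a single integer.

Hunk 1: at line 3 remove [kuwc,anmr,tlzpp] add [gcbup,zza] -> 12 lines: pbt feywd bseq gcbup zza sjh byaq ukip duhd mcrni zyix qwzoh
Hunk 2: at line 4 remove [sjh,byaq] add [sqbq] -> 11 lines: pbt feywd bseq gcbup zza sqbq ukip duhd mcrni zyix qwzoh
Hunk 3: at line 1 remove [bseq,gcbup] add [dnofu,iuwfw,apzz] -> 12 lines: pbt feywd dnofu iuwfw apzz zza sqbq ukip duhd mcrni zyix qwzoh
Final line count: 12

Answer: 12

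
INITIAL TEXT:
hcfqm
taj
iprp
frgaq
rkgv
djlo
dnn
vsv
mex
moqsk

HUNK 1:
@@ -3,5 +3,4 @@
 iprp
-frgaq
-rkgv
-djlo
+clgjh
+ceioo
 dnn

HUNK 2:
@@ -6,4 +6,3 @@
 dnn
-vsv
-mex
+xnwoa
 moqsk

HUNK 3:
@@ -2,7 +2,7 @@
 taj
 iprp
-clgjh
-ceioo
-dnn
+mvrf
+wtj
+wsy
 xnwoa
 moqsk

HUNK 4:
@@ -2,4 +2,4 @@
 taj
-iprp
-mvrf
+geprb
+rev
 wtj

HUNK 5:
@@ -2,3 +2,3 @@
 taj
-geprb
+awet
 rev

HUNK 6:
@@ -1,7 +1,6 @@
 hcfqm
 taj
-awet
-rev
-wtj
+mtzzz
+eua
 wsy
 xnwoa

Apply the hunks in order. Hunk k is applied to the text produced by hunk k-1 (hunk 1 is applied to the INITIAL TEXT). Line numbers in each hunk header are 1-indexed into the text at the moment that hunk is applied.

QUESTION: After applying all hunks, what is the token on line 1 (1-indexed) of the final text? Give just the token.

Answer: hcfqm

Derivation:
Hunk 1: at line 3 remove [frgaq,rkgv,djlo] add [clgjh,ceioo] -> 9 lines: hcfqm taj iprp clgjh ceioo dnn vsv mex moqsk
Hunk 2: at line 6 remove [vsv,mex] add [xnwoa] -> 8 lines: hcfqm taj iprp clgjh ceioo dnn xnwoa moqsk
Hunk 3: at line 2 remove [clgjh,ceioo,dnn] add [mvrf,wtj,wsy] -> 8 lines: hcfqm taj iprp mvrf wtj wsy xnwoa moqsk
Hunk 4: at line 2 remove [iprp,mvrf] add [geprb,rev] -> 8 lines: hcfqm taj geprb rev wtj wsy xnwoa moqsk
Hunk 5: at line 2 remove [geprb] add [awet] -> 8 lines: hcfqm taj awet rev wtj wsy xnwoa moqsk
Hunk 6: at line 1 remove [awet,rev,wtj] add [mtzzz,eua] -> 7 lines: hcfqm taj mtzzz eua wsy xnwoa moqsk
Final line 1: hcfqm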